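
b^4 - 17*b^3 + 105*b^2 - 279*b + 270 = (b - 6)*(b - 5)*(b - 3)^2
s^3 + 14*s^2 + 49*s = s*(s + 7)^2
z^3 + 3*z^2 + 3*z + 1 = (z + 1)^3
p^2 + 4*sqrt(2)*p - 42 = (p - 3*sqrt(2))*(p + 7*sqrt(2))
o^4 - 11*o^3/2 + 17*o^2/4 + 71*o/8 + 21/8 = (o - 7/2)*(o - 3)*(o + 1/2)^2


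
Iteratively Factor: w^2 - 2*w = (w - 2)*(w)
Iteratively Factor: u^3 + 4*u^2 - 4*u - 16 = (u + 2)*(u^2 + 2*u - 8) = (u - 2)*(u + 2)*(u + 4)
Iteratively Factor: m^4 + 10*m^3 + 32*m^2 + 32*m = (m)*(m^3 + 10*m^2 + 32*m + 32) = m*(m + 4)*(m^2 + 6*m + 8) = m*(m + 2)*(m + 4)*(m + 4)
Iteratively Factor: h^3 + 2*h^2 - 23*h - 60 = (h + 4)*(h^2 - 2*h - 15) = (h - 5)*(h + 4)*(h + 3)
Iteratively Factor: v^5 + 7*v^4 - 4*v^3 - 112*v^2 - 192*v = (v)*(v^4 + 7*v^3 - 4*v^2 - 112*v - 192) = v*(v - 4)*(v^3 + 11*v^2 + 40*v + 48) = v*(v - 4)*(v + 4)*(v^2 + 7*v + 12) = v*(v - 4)*(v + 3)*(v + 4)*(v + 4)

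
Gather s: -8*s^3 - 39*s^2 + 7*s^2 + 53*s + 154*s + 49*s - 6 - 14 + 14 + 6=-8*s^3 - 32*s^2 + 256*s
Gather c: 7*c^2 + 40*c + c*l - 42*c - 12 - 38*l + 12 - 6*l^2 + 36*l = 7*c^2 + c*(l - 2) - 6*l^2 - 2*l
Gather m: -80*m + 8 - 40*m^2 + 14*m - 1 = -40*m^2 - 66*m + 7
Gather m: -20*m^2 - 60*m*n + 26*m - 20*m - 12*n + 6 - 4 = -20*m^2 + m*(6 - 60*n) - 12*n + 2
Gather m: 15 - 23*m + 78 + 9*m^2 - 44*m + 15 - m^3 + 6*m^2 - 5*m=-m^3 + 15*m^2 - 72*m + 108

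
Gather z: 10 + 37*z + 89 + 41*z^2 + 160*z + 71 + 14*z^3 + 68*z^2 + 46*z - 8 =14*z^3 + 109*z^2 + 243*z + 162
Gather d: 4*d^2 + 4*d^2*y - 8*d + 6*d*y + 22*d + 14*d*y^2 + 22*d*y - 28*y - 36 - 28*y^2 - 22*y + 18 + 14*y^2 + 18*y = d^2*(4*y + 4) + d*(14*y^2 + 28*y + 14) - 14*y^2 - 32*y - 18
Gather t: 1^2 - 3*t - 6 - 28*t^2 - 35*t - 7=-28*t^2 - 38*t - 12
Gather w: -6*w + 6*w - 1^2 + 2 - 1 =0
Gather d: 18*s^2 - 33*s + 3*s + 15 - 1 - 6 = 18*s^2 - 30*s + 8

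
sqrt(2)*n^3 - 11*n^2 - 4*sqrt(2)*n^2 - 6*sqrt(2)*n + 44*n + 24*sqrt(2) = (n - 4)*(n - 6*sqrt(2))*(sqrt(2)*n + 1)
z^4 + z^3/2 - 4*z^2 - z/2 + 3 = (z - 3/2)*(z - 1)*(z + 1)*(z + 2)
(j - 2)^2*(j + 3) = j^3 - j^2 - 8*j + 12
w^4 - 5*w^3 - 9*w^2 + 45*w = w*(w - 5)*(w - 3)*(w + 3)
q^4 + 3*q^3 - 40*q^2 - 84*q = q*(q - 6)*(q + 2)*(q + 7)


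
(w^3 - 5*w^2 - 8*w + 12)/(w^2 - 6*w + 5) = (w^2 - 4*w - 12)/(w - 5)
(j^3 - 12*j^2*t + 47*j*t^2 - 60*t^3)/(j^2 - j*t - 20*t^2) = (j^2 - 7*j*t + 12*t^2)/(j + 4*t)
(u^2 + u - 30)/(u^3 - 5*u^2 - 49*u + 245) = (u + 6)/(u^2 - 49)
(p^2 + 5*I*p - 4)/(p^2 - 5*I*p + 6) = (p + 4*I)/(p - 6*I)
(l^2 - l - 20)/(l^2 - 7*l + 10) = (l + 4)/(l - 2)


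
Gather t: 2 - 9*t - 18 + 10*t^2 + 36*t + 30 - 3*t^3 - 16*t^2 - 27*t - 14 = -3*t^3 - 6*t^2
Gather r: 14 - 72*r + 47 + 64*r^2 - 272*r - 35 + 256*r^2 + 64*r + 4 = 320*r^2 - 280*r + 30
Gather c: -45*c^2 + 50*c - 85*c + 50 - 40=-45*c^2 - 35*c + 10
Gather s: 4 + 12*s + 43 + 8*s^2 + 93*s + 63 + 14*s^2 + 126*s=22*s^2 + 231*s + 110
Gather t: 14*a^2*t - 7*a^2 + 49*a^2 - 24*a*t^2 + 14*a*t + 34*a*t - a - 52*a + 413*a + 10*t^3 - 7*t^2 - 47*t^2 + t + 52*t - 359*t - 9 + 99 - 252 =42*a^2 + 360*a + 10*t^3 + t^2*(-24*a - 54) + t*(14*a^2 + 48*a - 306) - 162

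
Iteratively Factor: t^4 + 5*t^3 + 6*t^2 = (t)*(t^3 + 5*t^2 + 6*t) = t*(t + 3)*(t^2 + 2*t) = t*(t + 2)*(t + 3)*(t)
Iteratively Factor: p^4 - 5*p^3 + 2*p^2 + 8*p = (p - 4)*(p^3 - p^2 - 2*p) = p*(p - 4)*(p^2 - p - 2) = p*(p - 4)*(p + 1)*(p - 2)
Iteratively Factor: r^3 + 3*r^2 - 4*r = (r + 4)*(r^2 - r) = (r - 1)*(r + 4)*(r)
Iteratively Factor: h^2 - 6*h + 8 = (h - 2)*(h - 4)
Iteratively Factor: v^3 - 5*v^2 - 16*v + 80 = (v - 4)*(v^2 - v - 20) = (v - 5)*(v - 4)*(v + 4)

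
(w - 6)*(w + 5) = w^2 - w - 30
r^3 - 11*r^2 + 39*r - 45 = (r - 5)*(r - 3)^2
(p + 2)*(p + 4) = p^2 + 6*p + 8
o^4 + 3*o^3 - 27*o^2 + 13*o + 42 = (o - 3)*(o - 2)*(o + 1)*(o + 7)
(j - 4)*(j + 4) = j^2 - 16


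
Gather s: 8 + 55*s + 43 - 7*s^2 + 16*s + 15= -7*s^2 + 71*s + 66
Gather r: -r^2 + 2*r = -r^2 + 2*r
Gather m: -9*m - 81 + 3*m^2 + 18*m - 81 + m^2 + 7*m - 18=4*m^2 + 16*m - 180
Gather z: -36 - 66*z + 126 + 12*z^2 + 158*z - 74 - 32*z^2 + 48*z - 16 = -20*z^2 + 140*z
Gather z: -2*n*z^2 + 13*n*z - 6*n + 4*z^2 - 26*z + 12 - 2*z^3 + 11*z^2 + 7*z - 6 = -6*n - 2*z^3 + z^2*(15 - 2*n) + z*(13*n - 19) + 6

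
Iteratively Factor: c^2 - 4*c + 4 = (c - 2)*(c - 2)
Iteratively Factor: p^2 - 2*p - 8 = (p - 4)*(p + 2)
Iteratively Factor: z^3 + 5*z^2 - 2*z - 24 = (z - 2)*(z^2 + 7*z + 12) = (z - 2)*(z + 4)*(z + 3)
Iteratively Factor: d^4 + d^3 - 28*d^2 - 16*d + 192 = (d + 4)*(d^3 - 3*d^2 - 16*d + 48) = (d + 4)^2*(d^2 - 7*d + 12) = (d - 3)*(d + 4)^2*(d - 4)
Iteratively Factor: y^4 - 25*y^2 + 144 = (y - 3)*(y^3 + 3*y^2 - 16*y - 48) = (y - 3)*(y + 3)*(y^2 - 16) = (y - 4)*(y - 3)*(y + 3)*(y + 4)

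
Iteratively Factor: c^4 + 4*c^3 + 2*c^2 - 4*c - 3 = (c + 1)*(c^3 + 3*c^2 - c - 3) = (c + 1)^2*(c^2 + 2*c - 3) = (c + 1)^2*(c + 3)*(c - 1)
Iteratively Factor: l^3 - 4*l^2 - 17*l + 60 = (l - 5)*(l^2 + l - 12) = (l - 5)*(l + 4)*(l - 3)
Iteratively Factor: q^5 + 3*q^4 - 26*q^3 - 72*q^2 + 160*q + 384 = (q + 4)*(q^4 - q^3 - 22*q^2 + 16*q + 96) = (q - 3)*(q + 4)*(q^3 + 2*q^2 - 16*q - 32) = (q - 3)*(q + 2)*(q + 4)*(q^2 - 16) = (q - 4)*(q - 3)*(q + 2)*(q + 4)*(q + 4)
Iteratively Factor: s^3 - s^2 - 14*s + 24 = (s - 3)*(s^2 + 2*s - 8) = (s - 3)*(s + 4)*(s - 2)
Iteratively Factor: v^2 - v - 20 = (v - 5)*(v + 4)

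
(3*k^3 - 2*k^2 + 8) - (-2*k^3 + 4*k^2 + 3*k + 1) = 5*k^3 - 6*k^2 - 3*k + 7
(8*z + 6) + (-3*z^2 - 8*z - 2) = 4 - 3*z^2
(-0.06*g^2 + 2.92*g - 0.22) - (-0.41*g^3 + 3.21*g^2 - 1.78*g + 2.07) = 0.41*g^3 - 3.27*g^2 + 4.7*g - 2.29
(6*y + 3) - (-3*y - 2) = 9*y + 5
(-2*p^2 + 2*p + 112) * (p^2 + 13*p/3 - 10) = -2*p^4 - 20*p^3/3 + 422*p^2/3 + 1396*p/3 - 1120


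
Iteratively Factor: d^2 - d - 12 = (d + 3)*(d - 4)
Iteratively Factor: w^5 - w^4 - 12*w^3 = (w)*(w^4 - w^3 - 12*w^2) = w^2*(w^3 - w^2 - 12*w) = w^2*(w + 3)*(w^2 - 4*w) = w^3*(w + 3)*(w - 4)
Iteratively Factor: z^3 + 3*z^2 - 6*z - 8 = (z + 1)*(z^2 + 2*z - 8) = (z - 2)*(z + 1)*(z + 4)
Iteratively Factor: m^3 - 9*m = (m - 3)*(m^2 + 3*m) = m*(m - 3)*(m + 3)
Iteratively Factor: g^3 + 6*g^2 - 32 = (g + 4)*(g^2 + 2*g - 8) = (g + 4)^2*(g - 2)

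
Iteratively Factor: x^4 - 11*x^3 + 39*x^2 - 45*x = (x)*(x^3 - 11*x^2 + 39*x - 45) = x*(x - 3)*(x^2 - 8*x + 15) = x*(x - 3)^2*(x - 5)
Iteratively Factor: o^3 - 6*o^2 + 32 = (o - 4)*(o^2 - 2*o - 8) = (o - 4)^2*(o + 2)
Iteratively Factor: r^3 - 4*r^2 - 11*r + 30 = (r - 2)*(r^2 - 2*r - 15) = (r - 2)*(r + 3)*(r - 5)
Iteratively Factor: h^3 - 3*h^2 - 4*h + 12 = (h + 2)*(h^2 - 5*h + 6) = (h - 3)*(h + 2)*(h - 2)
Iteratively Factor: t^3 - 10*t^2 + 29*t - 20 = (t - 1)*(t^2 - 9*t + 20) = (t - 4)*(t - 1)*(t - 5)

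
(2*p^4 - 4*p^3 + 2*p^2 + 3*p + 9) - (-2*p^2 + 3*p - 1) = 2*p^4 - 4*p^3 + 4*p^2 + 10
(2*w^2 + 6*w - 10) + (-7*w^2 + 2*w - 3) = -5*w^2 + 8*w - 13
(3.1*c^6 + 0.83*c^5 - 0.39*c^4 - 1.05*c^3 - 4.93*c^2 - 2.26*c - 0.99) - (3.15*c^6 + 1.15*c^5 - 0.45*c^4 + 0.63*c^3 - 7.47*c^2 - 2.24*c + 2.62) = -0.0499999999999998*c^6 - 0.32*c^5 + 0.06*c^4 - 1.68*c^3 + 2.54*c^2 - 0.0199999999999996*c - 3.61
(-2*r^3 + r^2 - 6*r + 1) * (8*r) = -16*r^4 + 8*r^3 - 48*r^2 + 8*r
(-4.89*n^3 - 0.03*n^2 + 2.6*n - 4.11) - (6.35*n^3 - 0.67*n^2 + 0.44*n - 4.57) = -11.24*n^3 + 0.64*n^2 + 2.16*n + 0.46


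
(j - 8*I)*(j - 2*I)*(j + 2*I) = j^3 - 8*I*j^2 + 4*j - 32*I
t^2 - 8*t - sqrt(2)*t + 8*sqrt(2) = (t - 8)*(t - sqrt(2))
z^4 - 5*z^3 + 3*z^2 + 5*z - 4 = (z - 4)*(z - 1)^2*(z + 1)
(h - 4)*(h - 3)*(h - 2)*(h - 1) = h^4 - 10*h^3 + 35*h^2 - 50*h + 24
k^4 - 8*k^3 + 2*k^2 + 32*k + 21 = (k - 7)*(k - 3)*(k + 1)^2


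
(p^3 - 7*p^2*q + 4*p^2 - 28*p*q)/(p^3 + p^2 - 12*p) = (p - 7*q)/(p - 3)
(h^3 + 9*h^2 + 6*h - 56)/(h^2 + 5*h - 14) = h + 4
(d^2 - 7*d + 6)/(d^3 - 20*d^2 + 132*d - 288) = (d - 1)/(d^2 - 14*d + 48)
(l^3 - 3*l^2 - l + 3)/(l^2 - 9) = (l^2 - 1)/(l + 3)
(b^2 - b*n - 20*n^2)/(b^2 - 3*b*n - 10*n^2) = (b + 4*n)/(b + 2*n)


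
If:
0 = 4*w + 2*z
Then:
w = -z/2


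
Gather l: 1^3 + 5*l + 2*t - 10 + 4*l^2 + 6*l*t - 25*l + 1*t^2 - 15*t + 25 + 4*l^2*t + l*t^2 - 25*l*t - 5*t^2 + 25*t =l^2*(4*t + 4) + l*(t^2 - 19*t - 20) - 4*t^2 + 12*t + 16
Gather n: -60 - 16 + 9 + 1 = -66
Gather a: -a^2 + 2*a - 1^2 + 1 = -a^2 + 2*a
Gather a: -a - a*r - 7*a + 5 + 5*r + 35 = a*(-r - 8) + 5*r + 40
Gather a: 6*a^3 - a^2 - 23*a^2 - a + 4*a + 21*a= 6*a^3 - 24*a^2 + 24*a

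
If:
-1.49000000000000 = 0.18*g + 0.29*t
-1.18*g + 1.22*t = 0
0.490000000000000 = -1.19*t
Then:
No Solution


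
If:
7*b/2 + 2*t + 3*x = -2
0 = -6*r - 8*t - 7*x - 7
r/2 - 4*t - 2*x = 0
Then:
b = -53*x/98 - 1/2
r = -3*x/7 - 1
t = -31*x/56 - 1/8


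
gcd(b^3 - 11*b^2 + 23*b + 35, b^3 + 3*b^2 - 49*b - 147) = b - 7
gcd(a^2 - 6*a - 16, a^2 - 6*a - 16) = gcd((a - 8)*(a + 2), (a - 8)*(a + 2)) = a^2 - 6*a - 16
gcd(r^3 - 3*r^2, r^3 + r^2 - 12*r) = r^2 - 3*r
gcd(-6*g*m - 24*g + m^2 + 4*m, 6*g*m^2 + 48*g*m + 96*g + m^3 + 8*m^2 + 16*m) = m + 4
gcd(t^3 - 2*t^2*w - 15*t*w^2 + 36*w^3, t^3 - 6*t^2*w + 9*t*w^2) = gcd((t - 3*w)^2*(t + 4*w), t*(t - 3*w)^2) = t^2 - 6*t*w + 9*w^2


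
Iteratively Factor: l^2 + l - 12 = (l + 4)*(l - 3)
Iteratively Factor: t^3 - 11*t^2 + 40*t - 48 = (t - 4)*(t^2 - 7*t + 12) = (t - 4)*(t - 3)*(t - 4)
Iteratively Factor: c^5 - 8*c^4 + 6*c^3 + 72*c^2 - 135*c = (c + 3)*(c^4 - 11*c^3 + 39*c^2 - 45*c) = (c - 3)*(c + 3)*(c^3 - 8*c^2 + 15*c) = c*(c - 3)*(c + 3)*(c^2 - 8*c + 15) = c*(c - 5)*(c - 3)*(c + 3)*(c - 3)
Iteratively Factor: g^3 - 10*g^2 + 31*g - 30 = (g - 2)*(g^2 - 8*g + 15) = (g - 5)*(g - 2)*(g - 3)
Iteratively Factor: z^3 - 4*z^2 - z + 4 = (z - 1)*(z^2 - 3*z - 4) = (z - 1)*(z + 1)*(z - 4)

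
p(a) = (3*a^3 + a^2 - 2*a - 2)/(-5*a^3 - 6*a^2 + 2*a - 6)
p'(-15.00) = 0.00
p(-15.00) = -0.64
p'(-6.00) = -0.03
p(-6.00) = -0.71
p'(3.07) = -0.06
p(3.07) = -0.44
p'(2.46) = -0.10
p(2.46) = -0.39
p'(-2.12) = -4.74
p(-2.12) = -2.09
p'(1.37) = -0.37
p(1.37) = -0.18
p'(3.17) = -0.05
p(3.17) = -0.44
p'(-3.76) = -0.12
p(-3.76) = -0.84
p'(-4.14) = -0.08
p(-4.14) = -0.80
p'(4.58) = -0.02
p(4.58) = -0.49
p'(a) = (9*a^2 + 2*a - 2)/(-5*a^3 - 6*a^2 + 2*a - 6) + (15*a^2 + 12*a - 2)*(3*a^3 + a^2 - 2*a - 2)/(-5*a^3 - 6*a^2 + 2*a - 6)^2 = (-13*a^4 - 8*a^3 - 94*a^2 - 36*a + 16)/(25*a^6 + 60*a^5 + 16*a^4 + 36*a^3 + 76*a^2 - 24*a + 36)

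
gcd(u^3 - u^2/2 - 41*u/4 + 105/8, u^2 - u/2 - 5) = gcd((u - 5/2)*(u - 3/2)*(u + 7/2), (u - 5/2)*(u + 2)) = u - 5/2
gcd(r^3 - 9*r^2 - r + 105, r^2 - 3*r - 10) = r - 5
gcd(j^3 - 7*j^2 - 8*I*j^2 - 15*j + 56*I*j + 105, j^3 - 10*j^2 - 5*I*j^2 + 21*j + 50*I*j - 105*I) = j^2 + j*(-7 - 5*I) + 35*I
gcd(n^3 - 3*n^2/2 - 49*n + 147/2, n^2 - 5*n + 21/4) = n - 3/2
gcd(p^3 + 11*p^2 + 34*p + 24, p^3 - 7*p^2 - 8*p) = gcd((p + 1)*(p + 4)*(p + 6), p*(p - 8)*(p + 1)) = p + 1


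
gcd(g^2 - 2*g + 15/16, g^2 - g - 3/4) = 1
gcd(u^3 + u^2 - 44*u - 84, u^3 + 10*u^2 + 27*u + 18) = u + 6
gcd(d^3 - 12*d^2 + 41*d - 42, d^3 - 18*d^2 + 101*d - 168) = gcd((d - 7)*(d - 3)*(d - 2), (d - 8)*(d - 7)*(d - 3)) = d^2 - 10*d + 21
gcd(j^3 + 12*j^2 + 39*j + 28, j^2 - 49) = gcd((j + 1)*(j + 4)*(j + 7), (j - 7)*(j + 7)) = j + 7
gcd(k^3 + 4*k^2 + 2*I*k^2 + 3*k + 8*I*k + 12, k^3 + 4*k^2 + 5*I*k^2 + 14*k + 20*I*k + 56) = k + 4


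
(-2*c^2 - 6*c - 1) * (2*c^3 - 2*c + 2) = -4*c^5 - 12*c^4 + 2*c^3 + 8*c^2 - 10*c - 2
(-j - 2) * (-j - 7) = j^2 + 9*j + 14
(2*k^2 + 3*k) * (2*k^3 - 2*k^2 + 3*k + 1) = 4*k^5 + 2*k^4 + 11*k^2 + 3*k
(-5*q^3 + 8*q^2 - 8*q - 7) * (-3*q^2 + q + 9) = 15*q^5 - 29*q^4 - 13*q^3 + 85*q^2 - 79*q - 63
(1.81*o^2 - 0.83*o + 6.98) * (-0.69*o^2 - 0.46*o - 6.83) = -1.2489*o^4 - 0.2599*o^3 - 16.7967*o^2 + 2.4581*o - 47.6734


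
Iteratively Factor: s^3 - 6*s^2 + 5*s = (s - 5)*(s^2 - s) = s*(s - 5)*(s - 1)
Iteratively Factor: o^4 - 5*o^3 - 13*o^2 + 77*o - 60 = (o - 3)*(o^3 - 2*o^2 - 19*o + 20) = (o - 3)*(o + 4)*(o^2 - 6*o + 5) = (o - 5)*(o - 3)*(o + 4)*(o - 1)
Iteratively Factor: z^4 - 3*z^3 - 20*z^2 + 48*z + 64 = (z + 4)*(z^3 - 7*z^2 + 8*z + 16) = (z + 1)*(z + 4)*(z^2 - 8*z + 16) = (z - 4)*(z + 1)*(z + 4)*(z - 4)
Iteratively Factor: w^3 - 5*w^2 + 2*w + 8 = (w + 1)*(w^2 - 6*w + 8) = (w - 2)*(w + 1)*(w - 4)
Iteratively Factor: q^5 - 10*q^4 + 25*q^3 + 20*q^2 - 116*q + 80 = (q + 2)*(q^4 - 12*q^3 + 49*q^2 - 78*q + 40) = (q - 5)*(q + 2)*(q^3 - 7*q^2 + 14*q - 8) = (q - 5)*(q - 4)*(q + 2)*(q^2 - 3*q + 2) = (q - 5)*(q - 4)*(q - 1)*(q + 2)*(q - 2)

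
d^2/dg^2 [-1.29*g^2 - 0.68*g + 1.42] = -2.58000000000000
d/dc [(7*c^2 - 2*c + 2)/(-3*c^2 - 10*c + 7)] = 2*(-38*c^2 + 55*c + 3)/(9*c^4 + 60*c^3 + 58*c^2 - 140*c + 49)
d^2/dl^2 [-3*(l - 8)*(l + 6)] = -6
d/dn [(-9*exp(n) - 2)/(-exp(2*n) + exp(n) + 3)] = (-(2*exp(n) - 1)*(9*exp(n) + 2) + 9*exp(2*n) - 9*exp(n) - 27)*exp(n)/(-exp(2*n) + exp(n) + 3)^2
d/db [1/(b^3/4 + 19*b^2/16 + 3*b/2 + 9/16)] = 32*(-6*b^2 - 19*b - 12)/(4*b^3 + 19*b^2 + 24*b + 9)^2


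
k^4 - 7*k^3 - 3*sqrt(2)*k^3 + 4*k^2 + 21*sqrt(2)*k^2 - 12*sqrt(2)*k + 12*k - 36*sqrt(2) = (k - 6)*(k - 2)*(k + 1)*(k - 3*sqrt(2))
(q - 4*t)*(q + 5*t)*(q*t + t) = q^3*t + q^2*t^2 + q^2*t - 20*q*t^3 + q*t^2 - 20*t^3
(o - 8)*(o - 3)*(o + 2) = o^3 - 9*o^2 + 2*o + 48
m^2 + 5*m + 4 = (m + 1)*(m + 4)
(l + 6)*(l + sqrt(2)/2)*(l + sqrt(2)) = l^3 + 3*sqrt(2)*l^2/2 + 6*l^2 + l + 9*sqrt(2)*l + 6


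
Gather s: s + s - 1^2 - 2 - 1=2*s - 4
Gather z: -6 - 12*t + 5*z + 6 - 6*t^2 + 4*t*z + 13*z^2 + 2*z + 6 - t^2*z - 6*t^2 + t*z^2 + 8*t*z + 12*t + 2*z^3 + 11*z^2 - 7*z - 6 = -12*t^2 + 2*z^3 + z^2*(t + 24) + z*(-t^2 + 12*t)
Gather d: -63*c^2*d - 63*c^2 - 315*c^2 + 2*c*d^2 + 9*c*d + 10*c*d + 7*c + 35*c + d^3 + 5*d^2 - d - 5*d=-378*c^2 + 42*c + d^3 + d^2*(2*c + 5) + d*(-63*c^2 + 19*c - 6)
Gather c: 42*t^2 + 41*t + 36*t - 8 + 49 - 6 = 42*t^2 + 77*t + 35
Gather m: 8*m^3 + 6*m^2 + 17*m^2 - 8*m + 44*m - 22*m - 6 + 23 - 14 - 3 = 8*m^3 + 23*m^2 + 14*m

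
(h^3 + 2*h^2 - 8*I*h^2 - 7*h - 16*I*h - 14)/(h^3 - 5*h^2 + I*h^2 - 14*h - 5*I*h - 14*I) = (h^2 - 8*I*h - 7)/(h^2 + h*(-7 + I) - 7*I)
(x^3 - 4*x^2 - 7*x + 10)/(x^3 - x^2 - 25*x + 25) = (x + 2)/(x + 5)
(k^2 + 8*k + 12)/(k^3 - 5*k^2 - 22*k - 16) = (k + 6)/(k^2 - 7*k - 8)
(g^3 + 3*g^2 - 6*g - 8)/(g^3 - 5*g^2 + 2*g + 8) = (g + 4)/(g - 4)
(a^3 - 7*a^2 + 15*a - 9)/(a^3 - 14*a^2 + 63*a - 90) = (a^2 - 4*a + 3)/(a^2 - 11*a + 30)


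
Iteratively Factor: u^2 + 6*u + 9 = (u + 3)*(u + 3)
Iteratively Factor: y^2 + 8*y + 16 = (y + 4)*(y + 4)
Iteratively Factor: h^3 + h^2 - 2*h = (h)*(h^2 + h - 2) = h*(h + 2)*(h - 1)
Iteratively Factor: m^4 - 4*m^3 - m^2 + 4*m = (m - 4)*(m^3 - m) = m*(m - 4)*(m^2 - 1) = m*(m - 4)*(m + 1)*(m - 1)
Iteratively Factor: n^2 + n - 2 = (n - 1)*(n + 2)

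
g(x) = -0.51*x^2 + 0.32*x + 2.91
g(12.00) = -66.69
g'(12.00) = -11.92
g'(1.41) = -1.12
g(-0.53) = 2.60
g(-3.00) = -2.64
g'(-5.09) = 5.51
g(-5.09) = -11.93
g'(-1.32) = 1.67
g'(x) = 0.32 - 1.02*x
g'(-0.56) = 0.89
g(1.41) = 2.35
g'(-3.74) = 4.13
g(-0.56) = 2.57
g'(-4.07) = 4.47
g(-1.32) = 1.60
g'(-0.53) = 0.86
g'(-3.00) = 3.38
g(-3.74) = -5.42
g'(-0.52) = 0.85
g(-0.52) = 2.61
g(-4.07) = -6.84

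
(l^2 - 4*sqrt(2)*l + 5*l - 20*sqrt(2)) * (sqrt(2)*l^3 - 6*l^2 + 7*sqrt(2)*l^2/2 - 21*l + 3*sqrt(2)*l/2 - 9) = sqrt(2)*l^5 - 14*l^4 + 17*sqrt(2)*l^4/2 - 119*l^3 + 43*sqrt(2)*l^3 - 266*l^2 + 423*sqrt(2)*l^2/2 - 105*l + 456*sqrt(2)*l + 180*sqrt(2)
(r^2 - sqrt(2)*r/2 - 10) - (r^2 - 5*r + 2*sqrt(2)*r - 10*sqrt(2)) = -5*sqrt(2)*r/2 + 5*r - 10 + 10*sqrt(2)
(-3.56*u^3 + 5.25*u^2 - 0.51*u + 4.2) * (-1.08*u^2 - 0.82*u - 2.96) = 3.8448*u^5 - 2.7508*u^4 + 6.7834*u^3 - 19.6578*u^2 - 1.9344*u - 12.432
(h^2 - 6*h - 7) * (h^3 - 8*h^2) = h^5 - 14*h^4 + 41*h^3 + 56*h^2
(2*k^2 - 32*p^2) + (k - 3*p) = 2*k^2 + k - 32*p^2 - 3*p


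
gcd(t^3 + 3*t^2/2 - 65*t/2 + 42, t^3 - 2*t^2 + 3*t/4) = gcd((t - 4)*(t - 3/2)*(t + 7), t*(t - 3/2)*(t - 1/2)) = t - 3/2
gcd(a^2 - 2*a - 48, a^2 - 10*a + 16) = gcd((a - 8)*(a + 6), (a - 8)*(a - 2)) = a - 8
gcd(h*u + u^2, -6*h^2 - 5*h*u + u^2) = h + u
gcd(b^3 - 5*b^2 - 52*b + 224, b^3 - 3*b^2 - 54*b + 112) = b^2 - b - 56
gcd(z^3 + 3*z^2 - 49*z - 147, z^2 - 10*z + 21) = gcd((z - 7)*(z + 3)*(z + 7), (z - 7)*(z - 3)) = z - 7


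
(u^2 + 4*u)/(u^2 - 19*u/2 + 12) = 2*u*(u + 4)/(2*u^2 - 19*u + 24)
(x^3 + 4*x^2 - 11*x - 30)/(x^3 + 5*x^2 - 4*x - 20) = (x - 3)/(x - 2)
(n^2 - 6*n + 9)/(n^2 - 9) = (n - 3)/(n + 3)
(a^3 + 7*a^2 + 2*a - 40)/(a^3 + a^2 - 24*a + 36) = (a^2 + 9*a + 20)/(a^2 + 3*a - 18)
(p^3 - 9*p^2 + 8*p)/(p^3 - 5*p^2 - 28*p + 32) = p/(p + 4)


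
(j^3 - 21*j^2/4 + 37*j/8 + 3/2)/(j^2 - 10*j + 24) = (8*j^2 - 10*j - 3)/(8*(j - 6))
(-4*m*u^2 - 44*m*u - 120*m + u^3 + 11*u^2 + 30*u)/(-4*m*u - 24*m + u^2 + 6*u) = u + 5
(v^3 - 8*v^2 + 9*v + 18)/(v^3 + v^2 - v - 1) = (v^2 - 9*v + 18)/(v^2 - 1)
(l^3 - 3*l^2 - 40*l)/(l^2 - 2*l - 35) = l*(l - 8)/(l - 7)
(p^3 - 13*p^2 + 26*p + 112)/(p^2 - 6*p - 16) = p - 7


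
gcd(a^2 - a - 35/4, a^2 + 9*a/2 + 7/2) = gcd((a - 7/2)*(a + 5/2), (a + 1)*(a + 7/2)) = 1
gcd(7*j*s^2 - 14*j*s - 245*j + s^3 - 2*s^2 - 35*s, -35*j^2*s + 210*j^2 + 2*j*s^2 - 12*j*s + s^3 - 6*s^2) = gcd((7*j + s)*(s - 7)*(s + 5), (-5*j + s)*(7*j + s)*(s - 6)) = 7*j + s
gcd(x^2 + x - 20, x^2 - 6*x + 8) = x - 4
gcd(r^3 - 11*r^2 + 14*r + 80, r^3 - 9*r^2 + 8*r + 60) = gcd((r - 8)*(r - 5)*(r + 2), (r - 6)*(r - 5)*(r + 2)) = r^2 - 3*r - 10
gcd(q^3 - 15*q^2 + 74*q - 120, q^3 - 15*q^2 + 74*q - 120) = q^3 - 15*q^2 + 74*q - 120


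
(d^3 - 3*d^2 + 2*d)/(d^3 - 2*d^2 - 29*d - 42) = d*(-d^2 + 3*d - 2)/(-d^3 + 2*d^2 + 29*d + 42)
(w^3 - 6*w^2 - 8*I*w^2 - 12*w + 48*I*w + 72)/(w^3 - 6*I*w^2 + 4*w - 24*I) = (w - 6)/(w + 2*I)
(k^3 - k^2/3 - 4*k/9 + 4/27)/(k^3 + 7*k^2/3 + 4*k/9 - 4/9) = (k - 2/3)/(k + 2)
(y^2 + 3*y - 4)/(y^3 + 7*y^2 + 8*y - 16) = 1/(y + 4)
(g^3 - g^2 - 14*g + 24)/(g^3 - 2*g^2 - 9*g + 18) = (g + 4)/(g + 3)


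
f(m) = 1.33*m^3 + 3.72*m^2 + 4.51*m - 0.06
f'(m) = 3.99*m^2 + 7.44*m + 4.51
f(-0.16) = -0.69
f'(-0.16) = 3.42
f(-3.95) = -41.80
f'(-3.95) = 37.38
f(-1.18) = -2.39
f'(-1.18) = 1.29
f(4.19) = 181.98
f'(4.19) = 105.73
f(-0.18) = -0.76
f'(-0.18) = 3.30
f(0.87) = 7.56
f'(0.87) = 14.00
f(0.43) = 2.67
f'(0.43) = 8.45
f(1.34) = 15.86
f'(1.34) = 21.64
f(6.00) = 448.20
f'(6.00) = 192.79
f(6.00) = 448.20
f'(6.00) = 192.79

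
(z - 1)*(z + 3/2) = z^2 + z/2 - 3/2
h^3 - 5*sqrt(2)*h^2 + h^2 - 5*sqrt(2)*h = h*(h + 1)*(h - 5*sqrt(2))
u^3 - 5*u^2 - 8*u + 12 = (u - 6)*(u - 1)*(u + 2)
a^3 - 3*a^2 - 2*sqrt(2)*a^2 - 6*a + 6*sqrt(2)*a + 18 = (a - 3)*(a - 3*sqrt(2))*(a + sqrt(2))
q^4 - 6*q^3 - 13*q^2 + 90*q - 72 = (q - 6)*(q - 3)*(q - 1)*(q + 4)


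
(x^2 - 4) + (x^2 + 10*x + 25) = 2*x^2 + 10*x + 21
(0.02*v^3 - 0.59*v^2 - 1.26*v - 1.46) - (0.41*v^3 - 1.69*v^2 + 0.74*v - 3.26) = -0.39*v^3 + 1.1*v^2 - 2.0*v + 1.8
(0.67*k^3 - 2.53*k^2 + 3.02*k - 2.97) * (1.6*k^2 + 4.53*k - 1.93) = 1.072*k^5 - 1.0129*k^4 - 7.922*k^3 + 13.8115*k^2 - 19.2827*k + 5.7321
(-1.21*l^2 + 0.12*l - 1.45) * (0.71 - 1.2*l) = 1.452*l^3 - 1.0031*l^2 + 1.8252*l - 1.0295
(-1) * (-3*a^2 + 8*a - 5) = 3*a^2 - 8*a + 5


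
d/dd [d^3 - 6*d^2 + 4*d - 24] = 3*d^2 - 12*d + 4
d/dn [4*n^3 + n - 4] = 12*n^2 + 1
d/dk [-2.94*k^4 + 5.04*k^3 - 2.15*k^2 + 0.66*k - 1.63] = -11.76*k^3 + 15.12*k^2 - 4.3*k + 0.66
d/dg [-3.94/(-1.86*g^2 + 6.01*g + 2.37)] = (23.6794 - 14.6568*g)/(-1.86*g^2 + 6.01*g + 2.37)^2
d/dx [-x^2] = -2*x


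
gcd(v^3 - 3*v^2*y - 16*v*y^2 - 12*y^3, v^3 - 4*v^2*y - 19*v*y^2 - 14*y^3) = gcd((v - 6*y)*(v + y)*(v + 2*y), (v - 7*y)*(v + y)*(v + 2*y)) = v^2 + 3*v*y + 2*y^2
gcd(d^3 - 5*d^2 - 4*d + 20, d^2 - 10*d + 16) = d - 2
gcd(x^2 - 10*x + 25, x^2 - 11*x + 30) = x - 5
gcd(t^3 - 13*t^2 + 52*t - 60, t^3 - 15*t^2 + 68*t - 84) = t^2 - 8*t + 12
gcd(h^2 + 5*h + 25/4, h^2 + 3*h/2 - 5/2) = h + 5/2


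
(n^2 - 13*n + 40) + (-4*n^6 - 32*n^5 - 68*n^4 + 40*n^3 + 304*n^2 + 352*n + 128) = -4*n^6 - 32*n^5 - 68*n^4 + 40*n^3 + 305*n^2 + 339*n + 168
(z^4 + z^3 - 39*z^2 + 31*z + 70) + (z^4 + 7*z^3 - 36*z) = 2*z^4 + 8*z^3 - 39*z^2 - 5*z + 70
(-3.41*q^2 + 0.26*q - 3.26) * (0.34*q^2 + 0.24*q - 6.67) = -1.1594*q^4 - 0.73*q^3 + 21.6987*q^2 - 2.5166*q + 21.7442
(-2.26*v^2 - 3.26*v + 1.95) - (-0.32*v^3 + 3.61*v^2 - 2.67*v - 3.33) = 0.32*v^3 - 5.87*v^2 - 0.59*v + 5.28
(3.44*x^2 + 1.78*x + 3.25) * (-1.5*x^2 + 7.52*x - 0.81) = -5.16*x^4 + 23.1988*x^3 + 5.7242*x^2 + 22.9982*x - 2.6325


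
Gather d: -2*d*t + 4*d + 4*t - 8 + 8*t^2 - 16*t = d*(4 - 2*t) + 8*t^2 - 12*t - 8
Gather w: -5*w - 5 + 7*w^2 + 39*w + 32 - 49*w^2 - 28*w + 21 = -42*w^2 + 6*w + 48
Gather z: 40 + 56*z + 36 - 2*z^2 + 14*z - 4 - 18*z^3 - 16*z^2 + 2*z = -18*z^3 - 18*z^2 + 72*z + 72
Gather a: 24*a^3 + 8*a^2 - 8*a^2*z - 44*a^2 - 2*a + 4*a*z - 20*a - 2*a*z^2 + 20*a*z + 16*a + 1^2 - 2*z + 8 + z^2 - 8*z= 24*a^3 + a^2*(-8*z - 36) + a*(-2*z^2 + 24*z - 6) + z^2 - 10*z + 9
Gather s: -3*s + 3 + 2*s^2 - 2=2*s^2 - 3*s + 1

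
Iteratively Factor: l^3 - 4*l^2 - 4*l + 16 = (l - 2)*(l^2 - 2*l - 8) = (l - 2)*(l + 2)*(l - 4)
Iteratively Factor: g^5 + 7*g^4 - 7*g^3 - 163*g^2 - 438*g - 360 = (g + 2)*(g^4 + 5*g^3 - 17*g^2 - 129*g - 180) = (g + 2)*(g + 3)*(g^3 + 2*g^2 - 23*g - 60) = (g - 5)*(g + 2)*(g + 3)*(g^2 + 7*g + 12) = (g - 5)*(g + 2)*(g + 3)^2*(g + 4)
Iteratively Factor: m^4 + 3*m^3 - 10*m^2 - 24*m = (m)*(m^3 + 3*m^2 - 10*m - 24) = m*(m - 3)*(m^2 + 6*m + 8) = m*(m - 3)*(m + 4)*(m + 2)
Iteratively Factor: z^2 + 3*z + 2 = (z + 1)*(z + 2)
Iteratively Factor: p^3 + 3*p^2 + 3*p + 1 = (p + 1)*(p^2 + 2*p + 1) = (p + 1)^2*(p + 1)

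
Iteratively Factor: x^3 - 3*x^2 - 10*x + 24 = (x - 4)*(x^2 + x - 6) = (x - 4)*(x + 3)*(x - 2)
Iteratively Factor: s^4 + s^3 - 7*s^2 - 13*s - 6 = (s + 1)*(s^3 - 7*s - 6) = (s + 1)*(s + 2)*(s^2 - 2*s - 3) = (s - 3)*(s + 1)*(s + 2)*(s + 1)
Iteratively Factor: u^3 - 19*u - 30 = (u + 2)*(u^2 - 2*u - 15) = (u - 5)*(u + 2)*(u + 3)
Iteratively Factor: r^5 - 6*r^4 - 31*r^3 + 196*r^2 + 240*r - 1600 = (r - 4)*(r^4 - 2*r^3 - 39*r^2 + 40*r + 400) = (r - 5)*(r - 4)*(r^3 + 3*r^2 - 24*r - 80) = (r - 5)^2*(r - 4)*(r^2 + 8*r + 16) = (r - 5)^2*(r - 4)*(r + 4)*(r + 4)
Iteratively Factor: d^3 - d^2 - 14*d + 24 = (d + 4)*(d^2 - 5*d + 6) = (d - 2)*(d + 4)*(d - 3)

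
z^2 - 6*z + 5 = (z - 5)*(z - 1)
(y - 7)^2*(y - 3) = y^3 - 17*y^2 + 91*y - 147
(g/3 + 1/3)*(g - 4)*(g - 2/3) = g^3/3 - 11*g^2/9 - 2*g/3 + 8/9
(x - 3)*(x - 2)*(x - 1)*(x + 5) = x^4 - x^3 - 19*x^2 + 49*x - 30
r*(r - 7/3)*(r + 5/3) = r^3 - 2*r^2/3 - 35*r/9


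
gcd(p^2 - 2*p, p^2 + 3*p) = p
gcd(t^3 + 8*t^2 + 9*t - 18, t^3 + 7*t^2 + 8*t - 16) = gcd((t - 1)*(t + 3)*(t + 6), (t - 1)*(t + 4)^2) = t - 1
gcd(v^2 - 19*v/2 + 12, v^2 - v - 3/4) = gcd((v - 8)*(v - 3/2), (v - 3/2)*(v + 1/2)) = v - 3/2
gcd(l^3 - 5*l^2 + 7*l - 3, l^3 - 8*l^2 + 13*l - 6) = l^2 - 2*l + 1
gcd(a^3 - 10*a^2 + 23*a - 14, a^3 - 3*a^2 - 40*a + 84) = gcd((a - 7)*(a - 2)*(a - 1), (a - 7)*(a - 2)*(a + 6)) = a^2 - 9*a + 14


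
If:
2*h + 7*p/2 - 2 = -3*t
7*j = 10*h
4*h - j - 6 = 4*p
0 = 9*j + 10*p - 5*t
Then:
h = 455/443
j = 650/443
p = -372/443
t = 426/443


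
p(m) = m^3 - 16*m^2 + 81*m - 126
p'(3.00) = 12.00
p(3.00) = 0.00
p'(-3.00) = 204.00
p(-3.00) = -540.00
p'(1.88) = 31.44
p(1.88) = -23.63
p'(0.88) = 55.16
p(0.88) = -66.43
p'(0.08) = 78.46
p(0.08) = -119.62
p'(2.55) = 18.91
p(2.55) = -6.91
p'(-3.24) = 216.17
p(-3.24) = -590.41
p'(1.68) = 35.71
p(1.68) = -30.34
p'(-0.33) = 91.89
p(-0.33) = -154.51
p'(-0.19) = 87.19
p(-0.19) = -141.97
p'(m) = 3*m^2 - 32*m + 81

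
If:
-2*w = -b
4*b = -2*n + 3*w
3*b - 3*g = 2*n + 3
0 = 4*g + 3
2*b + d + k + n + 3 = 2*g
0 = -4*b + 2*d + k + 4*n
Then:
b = 3/22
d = 513/88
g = -3/4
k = -459/44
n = -15/88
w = 3/44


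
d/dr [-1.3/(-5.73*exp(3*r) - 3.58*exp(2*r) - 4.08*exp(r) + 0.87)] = (-22.347*exp(2*r) - 9.308*exp(r) - 5.304)*exp(r)/(5.73*exp(3*r) + 3.58*exp(2*r) + 4.08*exp(r) - 0.87)^2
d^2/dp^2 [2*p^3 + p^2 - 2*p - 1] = 12*p + 2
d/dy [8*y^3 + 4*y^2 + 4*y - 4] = 24*y^2 + 8*y + 4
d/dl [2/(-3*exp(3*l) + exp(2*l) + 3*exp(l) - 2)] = (18*exp(2*l) - 4*exp(l) - 6)*exp(l)/(3*exp(3*l) - exp(2*l) - 3*exp(l) + 2)^2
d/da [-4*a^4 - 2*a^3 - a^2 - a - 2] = -16*a^3 - 6*a^2 - 2*a - 1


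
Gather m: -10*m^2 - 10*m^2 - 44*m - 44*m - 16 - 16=-20*m^2 - 88*m - 32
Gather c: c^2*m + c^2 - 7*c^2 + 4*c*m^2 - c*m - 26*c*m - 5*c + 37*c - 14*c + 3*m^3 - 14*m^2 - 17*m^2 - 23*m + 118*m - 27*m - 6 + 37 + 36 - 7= c^2*(m - 6) + c*(4*m^2 - 27*m + 18) + 3*m^3 - 31*m^2 + 68*m + 60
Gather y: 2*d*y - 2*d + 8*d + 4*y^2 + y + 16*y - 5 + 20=6*d + 4*y^2 + y*(2*d + 17) + 15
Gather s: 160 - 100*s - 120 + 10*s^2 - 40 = 10*s^2 - 100*s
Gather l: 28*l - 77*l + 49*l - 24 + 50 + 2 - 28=0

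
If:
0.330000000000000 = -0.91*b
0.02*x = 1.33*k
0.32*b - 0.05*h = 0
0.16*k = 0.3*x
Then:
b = -0.36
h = -2.32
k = 0.00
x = 0.00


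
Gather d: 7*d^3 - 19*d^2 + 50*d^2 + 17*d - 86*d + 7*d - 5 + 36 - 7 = 7*d^3 + 31*d^2 - 62*d + 24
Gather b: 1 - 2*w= 1 - 2*w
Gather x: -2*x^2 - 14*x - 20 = -2*x^2 - 14*x - 20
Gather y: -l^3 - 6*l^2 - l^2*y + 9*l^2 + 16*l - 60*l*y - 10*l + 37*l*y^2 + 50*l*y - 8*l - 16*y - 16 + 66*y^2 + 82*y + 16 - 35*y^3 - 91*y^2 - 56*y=-l^3 + 3*l^2 - 2*l - 35*y^3 + y^2*(37*l - 25) + y*(-l^2 - 10*l + 10)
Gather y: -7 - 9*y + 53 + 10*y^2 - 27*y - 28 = 10*y^2 - 36*y + 18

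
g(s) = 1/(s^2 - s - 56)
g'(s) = (1 - 2*s)/(s^2 - s - 56)^2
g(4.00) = -0.02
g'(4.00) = -0.00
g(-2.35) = -0.02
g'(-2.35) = 0.00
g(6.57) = -0.05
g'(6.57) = -0.03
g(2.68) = -0.02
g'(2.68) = -0.00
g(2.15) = -0.02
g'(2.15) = -0.00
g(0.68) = -0.02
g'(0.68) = -0.00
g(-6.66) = -0.20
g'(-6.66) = 0.58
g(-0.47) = -0.02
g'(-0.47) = 0.00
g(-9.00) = 0.03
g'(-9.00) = 0.02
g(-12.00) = 0.01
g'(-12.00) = 0.00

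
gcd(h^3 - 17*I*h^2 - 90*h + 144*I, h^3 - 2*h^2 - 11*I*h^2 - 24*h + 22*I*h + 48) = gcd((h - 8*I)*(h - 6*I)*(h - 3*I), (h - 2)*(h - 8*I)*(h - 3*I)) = h^2 - 11*I*h - 24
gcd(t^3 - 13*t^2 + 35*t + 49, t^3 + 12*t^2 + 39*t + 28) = t + 1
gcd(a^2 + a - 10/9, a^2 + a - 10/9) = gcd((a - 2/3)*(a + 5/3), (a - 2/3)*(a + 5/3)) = a^2 + a - 10/9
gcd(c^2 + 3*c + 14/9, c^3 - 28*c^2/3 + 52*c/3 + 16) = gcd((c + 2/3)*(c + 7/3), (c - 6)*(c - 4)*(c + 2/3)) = c + 2/3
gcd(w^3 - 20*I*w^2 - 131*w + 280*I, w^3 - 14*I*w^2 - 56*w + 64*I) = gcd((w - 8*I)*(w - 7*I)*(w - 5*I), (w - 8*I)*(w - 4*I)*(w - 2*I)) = w - 8*I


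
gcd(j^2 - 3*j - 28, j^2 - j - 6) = 1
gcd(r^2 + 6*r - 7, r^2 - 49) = r + 7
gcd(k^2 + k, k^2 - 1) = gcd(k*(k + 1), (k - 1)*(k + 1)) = k + 1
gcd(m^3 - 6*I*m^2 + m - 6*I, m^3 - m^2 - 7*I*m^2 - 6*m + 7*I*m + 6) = m^2 - 7*I*m - 6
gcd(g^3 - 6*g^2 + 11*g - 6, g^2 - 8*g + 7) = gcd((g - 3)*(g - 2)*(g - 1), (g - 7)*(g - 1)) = g - 1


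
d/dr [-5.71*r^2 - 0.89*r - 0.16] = -11.42*r - 0.89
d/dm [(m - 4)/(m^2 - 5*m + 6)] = (m^2 - 5*m - (m - 4)*(2*m - 5) + 6)/(m^2 - 5*m + 6)^2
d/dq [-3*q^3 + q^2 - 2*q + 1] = -9*q^2 + 2*q - 2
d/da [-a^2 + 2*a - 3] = 2 - 2*a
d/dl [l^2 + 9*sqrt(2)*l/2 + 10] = 2*l + 9*sqrt(2)/2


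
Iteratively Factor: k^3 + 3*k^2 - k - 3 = (k + 1)*(k^2 + 2*k - 3) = (k - 1)*(k + 1)*(k + 3)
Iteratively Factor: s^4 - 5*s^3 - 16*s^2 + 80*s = (s)*(s^3 - 5*s^2 - 16*s + 80) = s*(s - 4)*(s^2 - s - 20) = s*(s - 4)*(s + 4)*(s - 5)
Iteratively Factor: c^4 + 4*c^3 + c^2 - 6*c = (c + 2)*(c^3 + 2*c^2 - 3*c) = c*(c + 2)*(c^2 + 2*c - 3) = c*(c + 2)*(c + 3)*(c - 1)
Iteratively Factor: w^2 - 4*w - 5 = (w + 1)*(w - 5)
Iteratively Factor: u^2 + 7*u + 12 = (u + 3)*(u + 4)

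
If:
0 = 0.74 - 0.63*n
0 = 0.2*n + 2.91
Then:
No Solution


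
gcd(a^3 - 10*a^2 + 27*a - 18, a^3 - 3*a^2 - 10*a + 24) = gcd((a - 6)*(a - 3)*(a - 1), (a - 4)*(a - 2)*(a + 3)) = 1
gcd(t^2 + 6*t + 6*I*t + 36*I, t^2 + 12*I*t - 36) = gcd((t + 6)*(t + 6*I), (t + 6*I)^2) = t + 6*I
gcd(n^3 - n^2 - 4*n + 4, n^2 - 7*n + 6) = n - 1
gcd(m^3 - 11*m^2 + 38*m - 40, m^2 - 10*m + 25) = m - 5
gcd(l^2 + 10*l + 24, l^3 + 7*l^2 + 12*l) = l + 4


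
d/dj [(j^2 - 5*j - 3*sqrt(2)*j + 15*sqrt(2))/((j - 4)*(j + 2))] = (3*j^2 + 3*sqrt(2)*j^2 - 30*sqrt(2)*j - 16*j + 40 + 54*sqrt(2))/(j^4 - 4*j^3 - 12*j^2 + 32*j + 64)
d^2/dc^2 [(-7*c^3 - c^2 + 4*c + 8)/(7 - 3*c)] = 2*(63*c^3 - 441*c^2 + 1029*c - 107)/(27*c^3 - 189*c^2 + 441*c - 343)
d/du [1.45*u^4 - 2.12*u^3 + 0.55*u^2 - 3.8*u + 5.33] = 5.8*u^3 - 6.36*u^2 + 1.1*u - 3.8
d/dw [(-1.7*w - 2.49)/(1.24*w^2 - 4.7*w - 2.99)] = (2.108*w^2 + 6.1752*w - 6.62)/(1.5376*w^4 - 11.656*w^3 + 14.6748*w^2 + 28.106*w + 8.9401)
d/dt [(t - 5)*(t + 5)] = 2*t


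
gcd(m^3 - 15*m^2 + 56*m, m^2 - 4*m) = m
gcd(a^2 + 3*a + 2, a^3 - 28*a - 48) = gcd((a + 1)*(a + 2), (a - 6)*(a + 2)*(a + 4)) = a + 2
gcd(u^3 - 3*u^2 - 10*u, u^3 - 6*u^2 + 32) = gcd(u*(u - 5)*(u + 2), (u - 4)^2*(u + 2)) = u + 2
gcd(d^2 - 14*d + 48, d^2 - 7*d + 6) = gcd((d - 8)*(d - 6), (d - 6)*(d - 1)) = d - 6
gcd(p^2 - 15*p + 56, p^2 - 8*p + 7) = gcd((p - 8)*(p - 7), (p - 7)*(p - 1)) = p - 7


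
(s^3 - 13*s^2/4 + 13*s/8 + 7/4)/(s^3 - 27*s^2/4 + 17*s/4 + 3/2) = (8*s^3 - 26*s^2 + 13*s + 14)/(2*(4*s^3 - 27*s^2 + 17*s + 6))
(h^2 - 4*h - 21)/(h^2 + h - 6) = (h - 7)/(h - 2)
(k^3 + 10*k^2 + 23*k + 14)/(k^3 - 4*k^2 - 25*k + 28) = (k^3 + 10*k^2 + 23*k + 14)/(k^3 - 4*k^2 - 25*k + 28)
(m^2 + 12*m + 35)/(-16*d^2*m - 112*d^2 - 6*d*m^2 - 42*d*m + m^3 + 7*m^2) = (-m - 5)/(16*d^2 + 6*d*m - m^2)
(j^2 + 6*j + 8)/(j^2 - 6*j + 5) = (j^2 + 6*j + 8)/(j^2 - 6*j + 5)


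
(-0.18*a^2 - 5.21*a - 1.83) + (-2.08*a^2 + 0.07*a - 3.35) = -2.26*a^2 - 5.14*a - 5.18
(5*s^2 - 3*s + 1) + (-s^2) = 4*s^2 - 3*s + 1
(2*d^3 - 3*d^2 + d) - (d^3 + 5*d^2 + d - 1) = d^3 - 8*d^2 + 1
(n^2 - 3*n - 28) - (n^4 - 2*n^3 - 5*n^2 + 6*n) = -n^4 + 2*n^3 + 6*n^2 - 9*n - 28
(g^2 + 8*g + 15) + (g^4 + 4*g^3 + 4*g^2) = g^4 + 4*g^3 + 5*g^2 + 8*g + 15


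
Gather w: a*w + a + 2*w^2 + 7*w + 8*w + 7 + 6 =a + 2*w^2 + w*(a + 15) + 13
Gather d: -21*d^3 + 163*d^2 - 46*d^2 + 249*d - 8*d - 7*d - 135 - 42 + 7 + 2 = -21*d^3 + 117*d^2 + 234*d - 168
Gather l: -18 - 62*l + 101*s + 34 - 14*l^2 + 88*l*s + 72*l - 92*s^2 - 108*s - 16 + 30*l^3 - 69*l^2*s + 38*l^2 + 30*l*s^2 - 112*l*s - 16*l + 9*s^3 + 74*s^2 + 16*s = 30*l^3 + l^2*(24 - 69*s) + l*(30*s^2 - 24*s - 6) + 9*s^3 - 18*s^2 + 9*s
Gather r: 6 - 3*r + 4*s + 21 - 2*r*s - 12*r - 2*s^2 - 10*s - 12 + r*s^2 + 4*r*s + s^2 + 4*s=r*(s^2 + 2*s - 15) - s^2 - 2*s + 15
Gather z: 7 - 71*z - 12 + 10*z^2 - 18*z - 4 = 10*z^2 - 89*z - 9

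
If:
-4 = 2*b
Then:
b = -2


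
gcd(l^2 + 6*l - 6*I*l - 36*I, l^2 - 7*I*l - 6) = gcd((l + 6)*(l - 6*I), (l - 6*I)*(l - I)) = l - 6*I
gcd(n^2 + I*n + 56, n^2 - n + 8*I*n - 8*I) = n + 8*I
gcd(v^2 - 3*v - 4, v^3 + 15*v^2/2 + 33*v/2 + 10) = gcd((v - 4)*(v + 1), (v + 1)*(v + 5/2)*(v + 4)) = v + 1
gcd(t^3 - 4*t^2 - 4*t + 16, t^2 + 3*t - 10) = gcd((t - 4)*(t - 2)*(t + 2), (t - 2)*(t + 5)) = t - 2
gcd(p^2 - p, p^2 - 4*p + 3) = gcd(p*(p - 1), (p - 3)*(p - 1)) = p - 1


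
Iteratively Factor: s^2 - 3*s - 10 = (s + 2)*(s - 5)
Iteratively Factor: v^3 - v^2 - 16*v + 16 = (v + 4)*(v^2 - 5*v + 4) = (v - 1)*(v + 4)*(v - 4)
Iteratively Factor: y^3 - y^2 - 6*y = (y)*(y^2 - y - 6) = y*(y - 3)*(y + 2)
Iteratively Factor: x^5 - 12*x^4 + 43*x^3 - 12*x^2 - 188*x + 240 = (x - 2)*(x^4 - 10*x^3 + 23*x^2 + 34*x - 120) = (x - 4)*(x - 2)*(x^3 - 6*x^2 - x + 30) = (x - 4)*(x - 2)*(x + 2)*(x^2 - 8*x + 15) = (x - 5)*(x - 4)*(x - 2)*(x + 2)*(x - 3)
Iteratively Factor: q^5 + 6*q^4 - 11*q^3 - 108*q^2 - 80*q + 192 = (q - 4)*(q^4 + 10*q^3 + 29*q^2 + 8*q - 48) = (q - 4)*(q - 1)*(q^3 + 11*q^2 + 40*q + 48) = (q - 4)*(q - 1)*(q + 4)*(q^2 + 7*q + 12) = (q - 4)*(q - 1)*(q + 4)^2*(q + 3)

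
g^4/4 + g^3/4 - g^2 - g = g*(g/4 + 1/2)*(g - 2)*(g + 1)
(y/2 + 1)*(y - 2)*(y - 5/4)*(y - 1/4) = y^4/2 - 3*y^3/4 - 59*y^2/32 + 3*y - 5/8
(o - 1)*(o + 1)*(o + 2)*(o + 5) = o^4 + 7*o^3 + 9*o^2 - 7*o - 10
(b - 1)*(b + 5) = b^2 + 4*b - 5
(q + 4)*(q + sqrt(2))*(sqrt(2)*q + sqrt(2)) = sqrt(2)*q^3 + 2*q^2 + 5*sqrt(2)*q^2 + 4*sqrt(2)*q + 10*q + 8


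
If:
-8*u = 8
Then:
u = -1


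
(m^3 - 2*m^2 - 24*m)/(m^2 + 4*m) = m - 6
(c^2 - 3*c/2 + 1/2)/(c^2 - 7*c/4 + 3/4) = 2*(2*c - 1)/(4*c - 3)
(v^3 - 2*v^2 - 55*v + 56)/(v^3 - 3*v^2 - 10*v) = (-v^3 + 2*v^2 + 55*v - 56)/(v*(-v^2 + 3*v + 10))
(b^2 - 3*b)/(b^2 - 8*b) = (b - 3)/(b - 8)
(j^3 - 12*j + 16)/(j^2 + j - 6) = (j^2 + 2*j - 8)/(j + 3)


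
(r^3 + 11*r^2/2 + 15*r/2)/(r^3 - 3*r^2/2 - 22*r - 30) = r*(r + 3)/(r^2 - 4*r - 12)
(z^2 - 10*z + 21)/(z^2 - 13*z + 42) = (z - 3)/(z - 6)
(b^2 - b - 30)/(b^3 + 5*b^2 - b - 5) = (b - 6)/(b^2 - 1)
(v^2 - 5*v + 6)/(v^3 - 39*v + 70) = (v - 3)/(v^2 + 2*v - 35)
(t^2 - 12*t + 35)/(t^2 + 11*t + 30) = (t^2 - 12*t + 35)/(t^2 + 11*t + 30)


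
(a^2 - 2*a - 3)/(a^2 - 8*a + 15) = (a + 1)/(a - 5)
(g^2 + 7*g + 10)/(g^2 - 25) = (g + 2)/(g - 5)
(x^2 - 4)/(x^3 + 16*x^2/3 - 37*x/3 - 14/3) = 3*(x + 2)/(3*x^2 + 22*x + 7)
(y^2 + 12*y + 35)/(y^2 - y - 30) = (y + 7)/(y - 6)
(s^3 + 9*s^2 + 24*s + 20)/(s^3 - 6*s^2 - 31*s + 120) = (s^2 + 4*s + 4)/(s^2 - 11*s + 24)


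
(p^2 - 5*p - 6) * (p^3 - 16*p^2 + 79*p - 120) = p^5 - 21*p^4 + 153*p^3 - 419*p^2 + 126*p + 720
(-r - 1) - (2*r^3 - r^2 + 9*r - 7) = -2*r^3 + r^2 - 10*r + 6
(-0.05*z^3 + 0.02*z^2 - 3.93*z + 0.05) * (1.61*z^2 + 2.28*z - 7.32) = -0.0805*z^5 - 0.0818*z^4 - 5.9157*z^3 - 9.0263*z^2 + 28.8816*z - 0.366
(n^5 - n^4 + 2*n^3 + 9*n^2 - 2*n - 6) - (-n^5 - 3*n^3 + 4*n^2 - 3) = 2*n^5 - n^4 + 5*n^3 + 5*n^2 - 2*n - 3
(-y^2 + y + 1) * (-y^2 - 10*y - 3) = y^4 + 9*y^3 - 8*y^2 - 13*y - 3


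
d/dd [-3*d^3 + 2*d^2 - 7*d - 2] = -9*d^2 + 4*d - 7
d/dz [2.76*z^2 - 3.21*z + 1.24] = 5.52*z - 3.21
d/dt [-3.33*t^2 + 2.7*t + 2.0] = 2.7 - 6.66*t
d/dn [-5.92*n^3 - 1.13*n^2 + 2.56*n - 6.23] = -17.76*n^2 - 2.26*n + 2.56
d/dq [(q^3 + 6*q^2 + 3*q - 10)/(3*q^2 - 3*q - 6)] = (q^4 - 2*q^3 - 15*q^2 - 4*q - 16)/(3*(q^4 - 2*q^3 - 3*q^2 + 4*q + 4))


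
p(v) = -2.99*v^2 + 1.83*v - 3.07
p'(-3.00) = 19.77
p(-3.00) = -35.47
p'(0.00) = 1.83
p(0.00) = -3.07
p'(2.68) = -14.20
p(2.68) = -19.64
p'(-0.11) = 2.49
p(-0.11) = -3.31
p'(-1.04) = 8.05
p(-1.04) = -8.21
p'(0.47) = -0.98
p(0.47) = -2.87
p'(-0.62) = 5.54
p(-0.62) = -5.35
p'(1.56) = -7.50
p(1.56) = -7.49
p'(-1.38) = 10.08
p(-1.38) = -11.29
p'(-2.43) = 16.36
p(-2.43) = -25.17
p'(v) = 1.83 - 5.98*v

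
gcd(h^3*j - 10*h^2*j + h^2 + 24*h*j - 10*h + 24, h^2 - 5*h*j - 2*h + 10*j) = 1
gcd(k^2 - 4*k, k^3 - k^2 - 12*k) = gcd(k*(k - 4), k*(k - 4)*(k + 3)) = k^2 - 4*k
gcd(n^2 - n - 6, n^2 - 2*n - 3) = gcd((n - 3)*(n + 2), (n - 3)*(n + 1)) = n - 3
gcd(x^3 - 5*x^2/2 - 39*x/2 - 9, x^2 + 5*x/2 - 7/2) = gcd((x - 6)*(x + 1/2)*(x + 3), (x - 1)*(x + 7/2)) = 1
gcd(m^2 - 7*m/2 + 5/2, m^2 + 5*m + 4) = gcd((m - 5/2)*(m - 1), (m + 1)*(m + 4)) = 1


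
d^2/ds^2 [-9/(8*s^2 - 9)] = 432*(-8*s^2 - 3)/(8*s^2 - 9)^3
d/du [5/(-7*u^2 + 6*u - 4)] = 10*(7*u - 3)/(7*u^2 - 6*u + 4)^2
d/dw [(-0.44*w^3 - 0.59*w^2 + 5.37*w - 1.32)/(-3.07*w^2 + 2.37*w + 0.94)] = (1.3508*w^4 - 2.0856*w^3 + 13.8468*w^2 - 9.214*w + 8.1762)/(9.4249*w^4 - 14.5518*w^3 - 0.154699999999999*w^2 + 4.4556*w + 0.8836)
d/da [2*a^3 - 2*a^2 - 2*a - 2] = 6*a^2 - 4*a - 2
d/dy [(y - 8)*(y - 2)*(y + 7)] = 3*y^2 - 6*y - 54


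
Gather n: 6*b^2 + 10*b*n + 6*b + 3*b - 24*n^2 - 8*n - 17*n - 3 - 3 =6*b^2 + 9*b - 24*n^2 + n*(10*b - 25) - 6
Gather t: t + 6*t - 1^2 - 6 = 7*t - 7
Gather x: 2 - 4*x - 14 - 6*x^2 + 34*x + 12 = -6*x^2 + 30*x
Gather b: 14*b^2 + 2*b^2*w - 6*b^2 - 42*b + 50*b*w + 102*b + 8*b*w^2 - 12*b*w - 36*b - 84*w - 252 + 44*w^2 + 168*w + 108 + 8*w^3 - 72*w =b^2*(2*w + 8) + b*(8*w^2 + 38*w + 24) + 8*w^3 + 44*w^2 + 12*w - 144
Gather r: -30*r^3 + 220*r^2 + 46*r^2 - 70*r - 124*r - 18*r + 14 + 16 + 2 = -30*r^3 + 266*r^2 - 212*r + 32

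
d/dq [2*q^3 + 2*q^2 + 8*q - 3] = 6*q^2 + 4*q + 8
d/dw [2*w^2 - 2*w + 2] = 4*w - 2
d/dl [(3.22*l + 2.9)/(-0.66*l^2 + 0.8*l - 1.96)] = (2.1252*l^2 + 3.828*l - 8.6312)/(0.4356*l^4 - 1.056*l^3 + 3.2272*l^2 - 3.136*l + 3.8416)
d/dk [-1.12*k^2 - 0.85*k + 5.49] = -2.24*k - 0.85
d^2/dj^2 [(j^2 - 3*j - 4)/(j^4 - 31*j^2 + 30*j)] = 6*(j^8 - 6*j^7 - 3*j^6 + 33*j^5 + 462*j^4 - 731*j^3 - 3844*j^2 + 3720*j - 1200)/(j^3*(j^9 - 93*j^7 + 90*j^6 + 2883*j^5 - 5580*j^4 - 27091*j^3 + 86490*j^2 - 83700*j + 27000))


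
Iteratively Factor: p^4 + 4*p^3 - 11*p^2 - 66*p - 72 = (p + 3)*(p^3 + p^2 - 14*p - 24) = (p + 2)*(p + 3)*(p^2 - p - 12) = (p + 2)*(p + 3)^2*(p - 4)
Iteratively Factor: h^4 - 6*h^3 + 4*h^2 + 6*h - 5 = (h - 5)*(h^3 - h^2 - h + 1) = (h - 5)*(h + 1)*(h^2 - 2*h + 1) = (h - 5)*(h - 1)*(h + 1)*(h - 1)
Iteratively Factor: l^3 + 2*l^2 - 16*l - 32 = (l + 4)*(l^2 - 2*l - 8) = (l - 4)*(l + 4)*(l + 2)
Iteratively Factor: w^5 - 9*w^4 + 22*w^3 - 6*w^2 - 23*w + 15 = (w - 3)*(w^4 - 6*w^3 + 4*w^2 + 6*w - 5) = (w - 3)*(w - 1)*(w^3 - 5*w^2 - w + 5) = (w - 3)*(w - 1)*(w + 1)*(w^2 - 6*w + 5) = (w - 5)*(w - 3)*(w - 1)*(w + 1)*(w - 1)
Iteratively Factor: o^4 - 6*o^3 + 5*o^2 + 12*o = (o - 3)*(o^3 - 3*o^2 - 4*o) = (o - 3)*(o + 1)*(o^2 - 4*o) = o*(o - 3)*(o + 1)*(o - 4)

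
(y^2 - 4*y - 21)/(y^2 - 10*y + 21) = (y + 3)/(y - 3)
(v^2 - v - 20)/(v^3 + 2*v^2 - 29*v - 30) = (v + 4)/(v^2 + 7*v + 6)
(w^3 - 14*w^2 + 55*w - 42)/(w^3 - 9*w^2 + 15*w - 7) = (w - 6)/(w - 1)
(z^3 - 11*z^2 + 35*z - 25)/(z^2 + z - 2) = (z^2 - 10*z + 25)/(z + 2)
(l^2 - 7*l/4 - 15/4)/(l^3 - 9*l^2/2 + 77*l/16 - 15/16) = 4*(4*l + 5)/(16*l^2 - 24*l + 5)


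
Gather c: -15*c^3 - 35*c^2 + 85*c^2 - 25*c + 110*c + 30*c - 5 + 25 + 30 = -15*c^3 + 50*c^2 + 115*c + 50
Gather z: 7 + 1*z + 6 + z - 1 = 2*z + 12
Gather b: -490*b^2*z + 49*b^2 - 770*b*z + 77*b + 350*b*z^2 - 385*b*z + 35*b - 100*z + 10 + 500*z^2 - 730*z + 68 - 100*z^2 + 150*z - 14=b^2*(49 - 490*z) + b*(350*z^2 - 1155*z + 112) + 400*z^2 - 680*z + 64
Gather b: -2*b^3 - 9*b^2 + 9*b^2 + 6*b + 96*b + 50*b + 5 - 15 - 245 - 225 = -2*b^3 + 152*b - 480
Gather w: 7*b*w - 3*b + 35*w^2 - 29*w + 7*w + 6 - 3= -3*b + 35*w^2 + w*(7*b - 22) + 3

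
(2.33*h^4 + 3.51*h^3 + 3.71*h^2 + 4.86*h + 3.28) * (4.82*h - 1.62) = 11.2306*h^5 + 13.1436*h^4 + 12.196*h^3 + 17.415*h^2 + 7.9364*h - 5.3136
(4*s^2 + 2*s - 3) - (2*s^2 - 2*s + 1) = 2*s^2 + 4*s - 4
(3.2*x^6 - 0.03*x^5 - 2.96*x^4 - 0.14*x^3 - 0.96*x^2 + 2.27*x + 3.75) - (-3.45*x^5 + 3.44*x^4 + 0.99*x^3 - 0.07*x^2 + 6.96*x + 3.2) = 3.2*x^6 + 3.42*x^5 - 6.4*x^4 - 1.13*x^3 - 0.89*x^2 - 4.69*x + 0.55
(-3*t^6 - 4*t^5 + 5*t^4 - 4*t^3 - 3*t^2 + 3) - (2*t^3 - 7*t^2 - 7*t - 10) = -3*t^6 - 4*t^5 + 5*t^4 - 6*t^3 + 4*t^2 + 7*t + 13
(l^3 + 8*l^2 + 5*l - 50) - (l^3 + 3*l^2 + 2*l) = 5*l^2 + 3*l - 50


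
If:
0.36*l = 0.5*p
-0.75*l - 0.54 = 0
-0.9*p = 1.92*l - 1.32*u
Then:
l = -0.72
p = -0.52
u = -1.40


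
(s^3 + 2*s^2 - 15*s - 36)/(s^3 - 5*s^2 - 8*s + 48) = (s + 3)/(s - 4)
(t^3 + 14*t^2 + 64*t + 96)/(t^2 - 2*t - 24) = (t^2 + 10*t + 24)/(t - 6)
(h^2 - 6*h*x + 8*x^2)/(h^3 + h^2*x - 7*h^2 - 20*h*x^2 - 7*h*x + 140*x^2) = (h - 2*x)/(h^2 + 5*h*x - 7*h - 35*x)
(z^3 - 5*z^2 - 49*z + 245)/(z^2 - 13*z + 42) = (z^2 + 2*z - 35)/(z - 6)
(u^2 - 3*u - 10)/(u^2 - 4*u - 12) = (u - 5)/(u - 6)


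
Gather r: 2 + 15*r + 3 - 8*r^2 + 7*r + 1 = -8*r^2 + 22*r + 6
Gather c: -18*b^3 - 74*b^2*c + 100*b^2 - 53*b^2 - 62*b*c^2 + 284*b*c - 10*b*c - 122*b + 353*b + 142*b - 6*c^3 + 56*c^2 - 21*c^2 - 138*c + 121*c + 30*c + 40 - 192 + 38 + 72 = -18*b^3 + 47*b^2 + 373*b - 6*c^3 + c^2*(35 - 62*b) + c*(-74*b^2 + 274*b + 13) - 42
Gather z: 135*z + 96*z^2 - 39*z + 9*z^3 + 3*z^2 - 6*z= 9*z^3 + 99*z^2 + 90*z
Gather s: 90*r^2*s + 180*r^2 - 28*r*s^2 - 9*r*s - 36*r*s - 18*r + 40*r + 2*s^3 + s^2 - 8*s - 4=180*r^2 + 22*r + 2*s^3 + s^2*(1 - 28*r) + s*(90*r^2 - 45*r - 8) - 4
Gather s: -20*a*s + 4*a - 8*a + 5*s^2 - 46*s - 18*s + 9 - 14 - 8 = -4*a + 5*s^2 + s*(-20*a - 64) - 13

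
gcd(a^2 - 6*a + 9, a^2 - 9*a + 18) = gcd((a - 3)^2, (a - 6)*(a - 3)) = a - 3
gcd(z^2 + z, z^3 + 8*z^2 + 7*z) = z^2 + z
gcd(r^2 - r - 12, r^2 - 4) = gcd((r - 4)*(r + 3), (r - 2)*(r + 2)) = 1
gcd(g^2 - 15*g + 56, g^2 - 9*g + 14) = g - 7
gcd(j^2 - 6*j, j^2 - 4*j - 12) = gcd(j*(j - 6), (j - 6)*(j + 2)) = j - 6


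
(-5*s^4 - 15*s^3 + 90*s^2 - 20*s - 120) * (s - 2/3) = -5*s^5 - 35*s^4/3 + 100*s^3 - 80*s^2 - 320*s/3 + 80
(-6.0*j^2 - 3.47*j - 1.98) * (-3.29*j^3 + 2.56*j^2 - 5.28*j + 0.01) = 19.74*j^5 - 3.9437*j^4 + 29.311*j^3 + 13.1928*j^2 + 10.4197*j - 0.0198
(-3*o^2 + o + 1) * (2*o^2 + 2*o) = -6*o^4 - 4*o^3 + 4*o^2 + 2*o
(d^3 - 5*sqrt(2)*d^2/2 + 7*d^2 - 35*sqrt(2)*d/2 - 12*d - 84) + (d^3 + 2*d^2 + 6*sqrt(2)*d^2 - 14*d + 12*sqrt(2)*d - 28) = 2*d^3 + 7*sqrt(2)*d^2/2 + 9*d^2 - 26*d - 11*sqrt(2)*d/2 - 112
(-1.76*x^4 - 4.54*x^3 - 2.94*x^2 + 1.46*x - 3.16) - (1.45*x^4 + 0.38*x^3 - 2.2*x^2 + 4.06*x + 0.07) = -3.21*x^4 - 4.92*x^3 - 0.74*x^2 - 2.6*x - 3.23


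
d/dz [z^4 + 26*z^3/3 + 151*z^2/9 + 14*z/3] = 4*z^3 + 26*z^2 + 302*z/9 + 14/3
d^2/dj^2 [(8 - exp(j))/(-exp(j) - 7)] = 15*(7 - exp(j))*exp(j)/(exp(3*j) + 21*exp(2*j) + 147*exp(j) + 343)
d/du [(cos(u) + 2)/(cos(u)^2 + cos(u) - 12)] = (cos(u)^2 + 4*cos(u) + 14)*sin(u)/(cos(u)^2 + cos(u) - 12)^2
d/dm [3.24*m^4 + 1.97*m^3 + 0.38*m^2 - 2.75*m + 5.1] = 12.96*m^3 + 5.91*m^2 + 0.76*m - 2.75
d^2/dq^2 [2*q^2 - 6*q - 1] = 4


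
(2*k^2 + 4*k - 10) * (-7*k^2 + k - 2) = -14*k^4 - 26*k^3 + 70*k^2 - 18*k + 20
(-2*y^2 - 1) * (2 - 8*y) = 16*y^3 - 4*y^2 + 8*y - 2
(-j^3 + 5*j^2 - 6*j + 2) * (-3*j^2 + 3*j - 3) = 3*j^5 - 18*j^4 + 36*j^3 - 39*j^2 + 24*j - 6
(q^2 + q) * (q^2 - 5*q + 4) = q^4 - 4*q^3 - q^2 + 4*q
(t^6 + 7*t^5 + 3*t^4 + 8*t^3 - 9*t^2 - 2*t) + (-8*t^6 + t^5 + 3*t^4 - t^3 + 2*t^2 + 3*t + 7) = -7*t^6 + 8*t^5 + 6*t^4 + 7*t^3 - 7*t^2 + t + 7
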